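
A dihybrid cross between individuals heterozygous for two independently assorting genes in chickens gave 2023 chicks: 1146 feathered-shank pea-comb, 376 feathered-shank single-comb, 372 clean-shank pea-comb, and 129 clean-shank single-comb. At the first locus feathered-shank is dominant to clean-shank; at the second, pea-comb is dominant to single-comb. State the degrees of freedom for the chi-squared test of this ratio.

A dihybrid F₂ with independent assortment and complete dominance at both loci gives a 9:3:3:1 phenotypic ratio.
A goodness-of-fit test with 4 phenotype classes has df = 4 − 1 = 3.

3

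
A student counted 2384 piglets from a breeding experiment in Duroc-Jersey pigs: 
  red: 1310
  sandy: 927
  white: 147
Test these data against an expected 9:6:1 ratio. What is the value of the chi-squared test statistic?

Under the 9:6:1 hypothesis (Σ ratio = 16, N = 2384):
  red: 2384 × 9/16 = 1341
  sandy: 2384 × 6/16 = 894
  white: 2384 × 1/16 = 149
χ² = Σ (O − E)² / E
  red: (1310 − 1341)² / 1341 = 0.7166
  sandy: (927 − 894)² / 894 = 1.2181
  white: (147 − 149)² / 149 = 0.0268
χ² = 0.7166 + 1.2181 + 0.0268 = 1.9615 ≈ 1.962

1.962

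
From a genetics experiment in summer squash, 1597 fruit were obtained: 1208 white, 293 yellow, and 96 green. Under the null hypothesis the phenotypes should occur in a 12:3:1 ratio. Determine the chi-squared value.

Expected counts for N = 1597 under a 12:3:1 ratio (total parts = 16):
  white: 1597 × 12/16 = 1197.75
  yellow: 1597 × 3/16 = 299.4375
  green: 1597 × 1/16 = 99.8125
χ² = Σ (O − E)² / E
  white: (1208 − 1197.75)² / 1197.75 = 0.0877
  yellow: (293 − 299.4375)² / 299.4375 = 0.1384
  green: (96 − 99.8125)² / 99.8125 = 0.1456
χ² = 0.0877 + 0.1384 + 0.1456 = 0.3717 ≈ 0.372

0.372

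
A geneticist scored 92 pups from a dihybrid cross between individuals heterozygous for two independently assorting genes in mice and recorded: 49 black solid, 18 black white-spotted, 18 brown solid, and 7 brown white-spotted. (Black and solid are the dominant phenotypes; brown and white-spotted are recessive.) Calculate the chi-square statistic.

0.483

A dihybrid F₂ with independent assortment and complete dominance at both loci gives a 9:3:3:1 phenotypic ratio.
The 9:3:3:1 ratio has 16 parts, so with N = 92 the expected counts are:
  black solid: 92 × 9/16 = 51.75
  black white-spotted: 92 × 3/16 = 17.25
  brown solid: 92 × 3/16 = 17.25
  brown white-spotted: 92 × 1/16 = 5.75
χ² = Σ (O − E)² / E
  black solid: (49 − 51.75)² / 51.75 = 0.1461
  black white-spotted: (18 − 17.25)² / 17.25 = 0.0326
  brown solid: (18 − 17.25)² / 17.25 = 0.0326
  brown white-spotted: (7 − 5.75)² / 5.75 = 0.2717
χ² = 0.1461 + 0.0326 + 0.0326 + 0.2717 = 0.483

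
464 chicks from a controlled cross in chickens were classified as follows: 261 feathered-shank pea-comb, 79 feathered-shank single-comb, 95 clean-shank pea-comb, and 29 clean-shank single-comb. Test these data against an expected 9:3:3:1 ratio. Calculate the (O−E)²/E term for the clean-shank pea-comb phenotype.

0.736

Under the 9:3:3:1 hypothesis (Σ ratio = 16, N = 464):
  feathered-shank pea-comb: 464 × 9/16 = 261
  feathered-shank single-comb: 464 × 3/16 = 87
  clean-shank pea-comb: 464 × 3/16 = 87
  clean-shank single-comb: 464 × 1/16 = 29
Contribution of clean-shank pea-comb: (95 − 87)² / 87 = 0.7356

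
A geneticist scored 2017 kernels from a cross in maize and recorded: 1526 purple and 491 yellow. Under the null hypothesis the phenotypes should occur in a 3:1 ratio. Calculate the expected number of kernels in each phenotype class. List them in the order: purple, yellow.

The 3:1 ratio has 4 parts, so with N = 2017 the expected counts are:
  purple: 2017 × 3/4 = 1512.75
  yellow: 2017 × 1/4 = 504.25

1512.75, 504.25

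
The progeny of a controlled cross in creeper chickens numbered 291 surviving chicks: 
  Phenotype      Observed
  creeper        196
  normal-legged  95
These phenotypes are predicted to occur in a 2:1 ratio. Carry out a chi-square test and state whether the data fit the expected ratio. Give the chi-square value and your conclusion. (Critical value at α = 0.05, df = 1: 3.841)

0.062; consistent

The 2:1 ratio has 3 parts, so with N = 291 the expected counts are:
  creeper: 291 × 2/3 = 194
  normal-legged: 291 × 1/3 = 97
χ² = Σ (O − E)² / E
  creeper: (196 − 194)² / 194 = 0.0206
  normal-legged: (95 − 97)² / 97 = 0.0412
χ² = 0.0206 + 0.0412 = 0.0618 ≈ 0.062
Degrees of freedom = 2 − 1 = 1; critical value at α = 0.05 is 3.841.
Since 0.062 < 3.841, we fail to reject the null hypothesis — the data are consistent with the 2:1 ratio.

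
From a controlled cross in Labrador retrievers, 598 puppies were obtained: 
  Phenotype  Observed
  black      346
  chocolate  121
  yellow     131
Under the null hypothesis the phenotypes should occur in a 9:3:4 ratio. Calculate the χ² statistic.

The 9:3:4 ratio has 16 parts, so with N = 598 the expected counts are:
  black: 598 × 9/16 = 336.375
  chocolate: 598 × 3/16 = 112.125
  yellow: 598 × 4/16 = 149.5
χ² = Σ (O − E)² / E
  black: (346 − 336.375)² / 336.375 = 0.2754
  chocolate: (121 − 112.125)² / 112.125 = 0.7025
  yellow: (131 − 149.5)² / 149.5 = 2.2893
χ² = 0.2754 + 0.7025 + 2.2893 = 3.2672 ≈ 3.267

3.267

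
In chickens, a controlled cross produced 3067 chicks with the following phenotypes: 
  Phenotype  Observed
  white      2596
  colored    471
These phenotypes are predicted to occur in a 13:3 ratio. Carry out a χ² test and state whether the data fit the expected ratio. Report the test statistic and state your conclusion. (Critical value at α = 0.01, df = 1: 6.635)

Under the 13:3 hypothesis (Σ ratio = 16, N = 3067):
  white: 3067 × 13/16 = 2491.9375
  colored: 3067 × 3/16 = 575.0625
χ² = Σ (O − E)² / E
  white: (2596 − 2491.9375)² / 2491.9375 = 4.3456
  colored: (471 − 575.0625)² / 575.0625 = 18.8310
χ² = 4.3456 + 18.8310 = 23.1766 ≈ 23.177
Degrees of freedom = 2 − 1 = 1; critical value at α = 0.01 is 6.635.
Since 23.177 > 6.635, we reject the null hypothesis — the data do not fit the 13:3 ratio.

23.177; not consistent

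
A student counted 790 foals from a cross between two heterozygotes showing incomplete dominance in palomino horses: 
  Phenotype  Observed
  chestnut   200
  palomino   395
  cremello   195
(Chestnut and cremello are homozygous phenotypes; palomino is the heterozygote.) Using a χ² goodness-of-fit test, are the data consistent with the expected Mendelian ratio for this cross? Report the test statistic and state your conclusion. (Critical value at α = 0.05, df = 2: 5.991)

With incomplete dominance, a heterozygote × heterozygote cross gives a 1:2:1 phenotypic ratio.
Total ratio parts = 4. Expected numbers out of 790:
  chestnut: 790 × 1/4 = 197.5
  palomino: 790 × 2/4 = 395
  cremello: 790 × 1/4 = 197.5
χ² = Σ (O − E)² / E
  chestnut: (200 − 197.5)² / 197.5 = 0.0316
  palomino: (395 − 395)² / 395 = 0.0000
  cremello: (195 − 197.5)² / 197.5 = 0.0316
χ² = 0.0316 + 0.0000 + 0.0316 = 0.0632 ≈ 0.063
Degrees of freedom = 3 − 1 = 2; critical value at α = 0.05 is 5.991.
Since 0.063 < 5.991, we fail to reject the null hypothesis — the data are consistent with the 1:2:1 ratio.

0.063; consistent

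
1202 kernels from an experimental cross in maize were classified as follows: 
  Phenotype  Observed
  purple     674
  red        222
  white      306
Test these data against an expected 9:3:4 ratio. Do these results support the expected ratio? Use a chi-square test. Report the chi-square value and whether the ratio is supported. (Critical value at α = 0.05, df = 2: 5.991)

0.158; consistent

Expected counts for N = 1202 under a 9:3:4 ratio (total parts = 16):
  purple: 1202 × 9/16 = 676.125
  red: 1202 × 3/16 = 225.375
  white: 1202 × 4/16 = 300.5
χ² = Σ (O − E)² / E
  purple: (674 − 676.125)² / 676.125 = 0.0067
  red: (222 − 225.375)² / 225.375 = 0.0505
  white: (306 − 300.5)² / 300.5 = 0.1007
χ² = 0.0067 + 0.0505 + 0.1007 = 0.1579 ≈ 0.158
Degrees of freedom = 3 − 1 = 2; critical value at α = 0.05 is 5.991.
Since 0.158 < 5.991, we fail to reject the null hypothesis — the data are consistent with the 9:3:4 ratio.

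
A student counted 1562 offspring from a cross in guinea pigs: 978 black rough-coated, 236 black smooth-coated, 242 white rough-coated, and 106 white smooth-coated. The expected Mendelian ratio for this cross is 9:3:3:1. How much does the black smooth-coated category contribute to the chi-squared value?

11.045

Total ratio parts = 16. Expected numbers out of 1562:
  black rough-coated: 1562 × 9/16 = 878.625
  black smooth-coated: 1562 × 3/16 = 292.875
  white rough-coated: 1562 × 3/16 = 292.875
  white smooth-coated: 1562 × 1/16 = 97.625
Contribution of black smooth-coated: (236 − 292.875)² / 292.875 = 11.0449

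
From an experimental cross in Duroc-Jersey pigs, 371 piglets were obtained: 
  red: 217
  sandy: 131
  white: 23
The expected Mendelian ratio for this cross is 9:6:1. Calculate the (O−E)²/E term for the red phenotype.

0.331

Total ratio parts = 16. Expected numbers out of 371:
  red: 371 × 9/16 = 208.6875
  sandy: 371 × 6/16 = 139.125
  white: 371 × 1/16 = 23.1875
Contribution of red: (217 − 208.6875)² / 208.6875 = 0.3311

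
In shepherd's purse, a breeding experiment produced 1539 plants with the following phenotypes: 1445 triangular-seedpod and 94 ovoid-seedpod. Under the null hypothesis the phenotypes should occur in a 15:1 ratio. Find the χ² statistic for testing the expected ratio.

The 15:1 ratio has 16 parts, so with N = 1539 the expected counts are:
  triangular-seedpod: 1539 × 15/16 = 1442.8125
  ovoid-seedpod: 1539 × 1/16 = 96.1875
χ² = Σ (O − E)² / E
  triangular-seedpod: (1445 − 1442.8125)² / 1442.8125 = 0.0033
  ovoid-seedpod: (94 − 96.1875)² / 96.1875 = 0.0497
χ² = 0.0033 + 0.0497 = 0.053

0.053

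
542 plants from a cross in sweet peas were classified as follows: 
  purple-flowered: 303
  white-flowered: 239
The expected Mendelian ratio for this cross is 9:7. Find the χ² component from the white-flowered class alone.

0.015

Under the 9:7 hypothesis (Σ ratio = 16, N = 542):
  purple-flowered: 542 × 9/16 = 304.875
  white-flowered: 542 × 7/16 = 237.125
Contribution of white-flowered: (239 − 237.125)² / 237.125 = 0.0148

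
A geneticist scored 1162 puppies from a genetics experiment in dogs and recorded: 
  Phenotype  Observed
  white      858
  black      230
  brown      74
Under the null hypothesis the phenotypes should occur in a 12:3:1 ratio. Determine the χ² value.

0.910

Expected counts for N = 1162 under a 12:3:1 ratio (total parts = 16):
  white: 1162 × 12/16 = 871.5
  black: 1162 × 3/16 = 217.875
  brown: 1162 × 1/16 = 72.625
χ² = Σ (O − E)² / E
  white: (858 − 871.5)² / 871.5 = 0.2091
  black: (230 − 217.875)² / 217.875 = 0.6748
  brown: (74 − 72.625)² / 72.625 = 0.0260
χ² = 0.2091 + 0.6748 + 0.0260 = 0.9099 ≈ 0.910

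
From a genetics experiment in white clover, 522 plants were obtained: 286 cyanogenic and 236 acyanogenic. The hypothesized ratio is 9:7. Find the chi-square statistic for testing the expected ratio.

Expected counts for N = 522 under a 9:7 ratio (total parts = 16):
  cyanogenic: 522 × 9/16 = 293.625
  acyanogenic: 522 × 7/16 = 228.375
χ² = Σ (O − E)² / E
  cyanogenic: (286 − 293.625)² / 293.625 = 0.1980
  acyanogenic: (236 − 228.375)² / 228.375 = 0.2546
χ² = 0.1980 + 0.2546 = 0.4526 ≈ 0.453

0.453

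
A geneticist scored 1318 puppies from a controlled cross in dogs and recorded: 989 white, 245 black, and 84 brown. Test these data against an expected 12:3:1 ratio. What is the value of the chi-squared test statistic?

Total ratio parts = 16. Expected numbers out of 1318:
  white: 1318 × 12/16 = 988.5
  black: 1318 × 3/16 = 247.125
  brown: 1318 × 1/16 = 82.375
χ² = Σ (O − E)² / E
  white: (989 − 988.5)² / 988.5 = 0.0003
  black: (245 − 247.125)² / 247.125 = 0.0183
  brown: (84 − 82.375)² / 82.375 = 0.0321
χ² = 0.0003 + 0.0183 + 0.0321 = 0.0507 ≈ 0.051

0.051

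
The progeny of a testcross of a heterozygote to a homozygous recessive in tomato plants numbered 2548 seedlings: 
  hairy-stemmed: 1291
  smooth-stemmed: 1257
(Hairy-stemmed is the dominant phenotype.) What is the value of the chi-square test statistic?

A testcross of a heterozygote (Aa × aa) gives a 1:1 phenotypic ratio.
Expected counts for N = 2548 under a 1:1 ratio (total parts = 2):
  hairy-stemmed: 2548 × 1/2 = 1274
  smooth-stemmed: 2548 × 1/2 = 1274
χ² = Σ (O − E)² / E
  hairy-stemmed: (1291 − 1274)² / 1274 = 0.2268
  smooth-stemmed: (1257 − 1274)² / 1274 = 0.2268
χ² = 0.2268 + 0.2268 = 0.4536 ≈ 0.454

0.454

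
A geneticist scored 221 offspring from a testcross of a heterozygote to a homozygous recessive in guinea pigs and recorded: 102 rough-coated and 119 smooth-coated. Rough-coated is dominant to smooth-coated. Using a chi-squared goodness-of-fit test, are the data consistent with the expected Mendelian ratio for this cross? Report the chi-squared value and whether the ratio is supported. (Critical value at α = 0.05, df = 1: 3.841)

1.308; consistent

A testcross of a heterozygote (Aa × aa) gives a 1:1 phenotypic ratio.
The 1:1 ratio has 2 parts, so with N = 221 the expected counts are:
  rough-coated: 221 × 1/2 = 110.5
  smooth-coated: 221 × 1/2 = 110.5
χ² = Σ (O − E)² / E
  rough-coated: (102 − 110.5)² / 110.5 = 0.6538
  smooth-coated: (119 − 110.5)² / 110.5 = 0.6538
χ² = 0.6538 + 0.6538 = 1.3076 ≈ 1.308
Degrees of freedom = 2 − 1 = 1; critical value at α = 0.05 is 3.841.
Since 1.308 < 3.841, we fail to reject the null hypothesis — the data are consistent with the 1:1 ratio.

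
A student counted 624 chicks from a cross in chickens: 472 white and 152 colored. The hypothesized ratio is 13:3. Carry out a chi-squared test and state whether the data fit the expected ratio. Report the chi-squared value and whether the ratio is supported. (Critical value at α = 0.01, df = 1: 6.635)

Under the 13:3 hypothesis (Σ ratio = 16, N = 624):
  white: 624 × 13/16 = 507
  colored: 624 × 3/16 = 117
χ² = Σ (O − E)² / E
  white: (472 − 507)² / 507 = 2.4162
  colored: (152 − 117)² / 117 = 10.4701
χ² = 2.4162 + 10.4701 = 12.8863 ≈ 12.886
Degrees of freedom = 2 − 1 = 1; critical value at α = 0.01 is 6.635.
Since 12.886 > 6.635, we reject the null hypothesis — the data do not fit the 13:3 ratio.

12.886; not consistent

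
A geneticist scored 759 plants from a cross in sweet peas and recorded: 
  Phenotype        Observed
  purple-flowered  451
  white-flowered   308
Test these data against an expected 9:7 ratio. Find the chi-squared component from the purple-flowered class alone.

Expected counts for N = 759 under a 9:7 ratio (total parts = 16):
  purple-flowered: 759 × 9/16 = 426.9375
  white-flowered: 759 × 7/16 = 332.0625
Contribution of purple-flowered: (451 − 426.9375)² / 426.9375 = 1.3562

1.356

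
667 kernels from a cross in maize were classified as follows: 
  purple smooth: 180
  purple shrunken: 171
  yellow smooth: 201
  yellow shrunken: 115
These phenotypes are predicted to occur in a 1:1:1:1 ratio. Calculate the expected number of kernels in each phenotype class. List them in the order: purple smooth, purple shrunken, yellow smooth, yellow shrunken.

Under the 1:1:1:1 hypothesis (Σ ratio = 4, N = 667):
  purple smooth: 667 × 1/4 = 166.75
  purple shrunken: 667 × 1/4 = 166.75
  yellow smooth: 667 × 1/4 = 166.75
  yellow shrunken: 667 × 1/4 = 166.75

166.75, 166.75, 166.75, 166.75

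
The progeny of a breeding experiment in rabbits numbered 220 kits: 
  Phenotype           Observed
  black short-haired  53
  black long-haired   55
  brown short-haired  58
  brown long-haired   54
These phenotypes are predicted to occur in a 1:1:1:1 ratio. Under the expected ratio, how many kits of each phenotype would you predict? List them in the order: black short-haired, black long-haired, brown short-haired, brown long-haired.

The 1:1:1:1 ratio has 4 parts, so with N = 220 the expected counts are:
  black short-haired: 220 × 1/4 = 55
  black long-haired: 220 × 1/4 = 55
  brown short-haired: 220 × 1/4 = 55
  brown long-haired: 220 × 1/4 = 55

55, 55, 55, 55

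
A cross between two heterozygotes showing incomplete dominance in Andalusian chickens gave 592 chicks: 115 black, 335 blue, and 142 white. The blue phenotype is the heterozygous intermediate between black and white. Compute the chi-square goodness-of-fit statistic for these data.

With incomplete dominance, a heterozygote × heterozygote cross gives a 1:2:1 phenotypic ratio.
Under the 1:2:1 hypothesis (Σ ratio = 4, N = 592):
  black: 592 × 1/4 = 148
  blue: 592 × 2/4 = 296
  white: 592 × 1/4 = 148
χ² = Σ (O − E)² / E
  black: (115 − 148)² / 148 = 7.3581
  blue: (335 − 296)² / 296 = 5.1385
  white: (142 − 148)² / 148 = 0.2432
χ² = 7.3581 + 5.1385 + 0.2432 = 12.7398 ≈ 12.740

12.740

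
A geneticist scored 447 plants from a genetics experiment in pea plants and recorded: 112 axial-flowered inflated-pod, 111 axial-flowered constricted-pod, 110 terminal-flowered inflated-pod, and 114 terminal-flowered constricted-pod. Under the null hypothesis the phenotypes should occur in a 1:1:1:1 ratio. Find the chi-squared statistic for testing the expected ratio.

0.078

Total ratio parts = 4. Expected numbers out of 447:
  axial-flowered inflated-pod: 447 × 1/4 = 111.75
  axial-flowered constricted-pod: 447 × 1/4 = 111.75
  terminal-flowered inflated-pod: 447 × 1/4 = 111.75
  terminal-flowered constricted-pod: 447 × 1/4 = 111.75
χ² = Σ (O − E)² / E
  axial-flowered inflated-pod: (112 − 111.75)² / 111.75 = 0.0006
  axial-flowered constricted-pod: (111 − 111.75)² / 111.75 = 0.0050
  terminal-flowered inflated-pod: (110 − 111.75)² / 111.75 = 0.0274
  terminal-flowered constricted-pod: (114 − 111.75)² / 111.75 = 0.0453
χ² = 0.0006 + 0.0050 + 0.0274 + 0.0453 = 0.0783 ≈ 0.078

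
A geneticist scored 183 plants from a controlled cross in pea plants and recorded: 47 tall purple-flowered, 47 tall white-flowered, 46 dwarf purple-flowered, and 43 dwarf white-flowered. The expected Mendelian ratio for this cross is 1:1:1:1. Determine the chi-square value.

0.235

Expected counts for N = 183 under a 1:1:1:1 ratio (total parts = 4):
  tall purple-flowered: 183 × 1/4 = 45.75
  tall white-flowered: 183 × 1/4 = 45.75
  dwarf purple-flowered: 183 × 1/4 = 45.75
  dwarf white-flowered: 183 × 1/4 = 45.75
χ² = Σ (O − E)² / E
  tall purple-flowered: (47 − 45.75)² / 45.75 = 0.0342
  tall white-flowered: (47 − 45.75)² / 45.75 = 0.0342
  dwarf purple-flowered: (46 − 45.75)² / 45.75 = 0.0014
  dwarf white-flowered: (43 − 45.75)² / 45.75 = 0.1653
χ² = 0.0342 + 0.0342 + 0.0014 + 0.1653 = 0.2351 ≈ 0.235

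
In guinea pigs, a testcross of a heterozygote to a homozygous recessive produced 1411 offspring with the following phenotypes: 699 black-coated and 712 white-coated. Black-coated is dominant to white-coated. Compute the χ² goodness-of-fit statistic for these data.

0.120

A testcross of a heterozygote (Aa × aa) gives a 1:1 phenotypic ratio.
The 1:1 ratio has 2 parts, so with N = 1411 the expected counts are:
  black-coated: 1411 × 1/2 = 705.5
  white-coated: 1411 × 1/2 = 705.5
χ² = Σ (O − E)² / E
  black-coated: (699 − 705.5)² / 705.5 = 0.0599
  white-coated: (712 − 705.5)² / 705.5 = 0.0599
χ² = 0.0599 + 0.0599 = 0.1198 ≈ 0.120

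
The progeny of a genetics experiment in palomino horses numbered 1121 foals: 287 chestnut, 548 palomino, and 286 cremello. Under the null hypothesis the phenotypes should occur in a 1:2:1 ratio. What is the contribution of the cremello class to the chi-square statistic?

0.118

Under the 1:2:1 hypothesis (Σ ratio = 4, N = 1121):
  chestnut: 1121 × 1/4 = 280.25
  palomino: 1121 × 2/4 = 560.5
  cremello: 1121 × 1/4 = 280.25
Contribution of cremello: (286 − 280.25)² / 280.25 = 0.1180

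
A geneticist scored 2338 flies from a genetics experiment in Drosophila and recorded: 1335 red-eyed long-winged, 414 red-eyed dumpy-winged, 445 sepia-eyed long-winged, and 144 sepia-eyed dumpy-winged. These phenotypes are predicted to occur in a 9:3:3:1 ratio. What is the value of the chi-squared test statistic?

1.787

Under the 9:3:3:1 hypothesis (Σ ratio = 16, N = 2338):
  red-eyed long-winged: 2338 × 9/16 = 1315.125
  red-eyed dumpy-winged: 2338 × 3/16 = 438.375
  sepia-eyed long-winged: 2338 × 3/16 = 438.375
  sepia-eyed dumpy-winged: 2338 × 1/16 = 146.125
χ² = Σ (O − E)² / E
  red-eyed long-winged: (1335 − 1315.125)² / 1315.125 = 0.3004
  red-eyed dumpy-winged: (414 − 438.375)² / 438.375 = 1.3553
  sepia-eyed long-winged: (445 − 438.375)² / 438.375 = 0.1001
  sepia-eyed dumpy-winged: (144 − 146.125)² / 146.125 = 0.0309
χ² = 0.3004 + 1.3553 + 0.1001 + 0.0309 = 1.7867 ≈ 1.787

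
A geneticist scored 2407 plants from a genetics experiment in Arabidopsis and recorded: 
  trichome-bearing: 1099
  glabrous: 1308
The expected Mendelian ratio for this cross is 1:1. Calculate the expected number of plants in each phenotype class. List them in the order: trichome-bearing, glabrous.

The 1:1 ratio has 2 parts, so with N = 2407 the expected counts are:
  trichome-bearing: 2407 × 1/2 = 1203.5
  glabrous: 2407 × 1/2 = 1203.5

1203.5, 1203.5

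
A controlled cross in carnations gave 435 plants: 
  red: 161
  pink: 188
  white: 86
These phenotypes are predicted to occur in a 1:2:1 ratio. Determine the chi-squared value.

Total ratio parts = 4. Expected numbers out of 435:
  red: 435 × 1/4 = 108.75
  pink: 435 × 2/4 = 217.5
  white: 435 × 1/4 = 108.75
χ² = Σ (O − E)² / E
  red: (161 − 108.75)² / 108.75 = 25.1040
  pink: (188 − 217.5)² / 217.5 = 4.0011
  white: (86 − 108.75)² / 108.75 = 4.7592
χ² = 25.1040 + 4.0011 + 4.7592 = 33.8643 ≈ 33.864

33.864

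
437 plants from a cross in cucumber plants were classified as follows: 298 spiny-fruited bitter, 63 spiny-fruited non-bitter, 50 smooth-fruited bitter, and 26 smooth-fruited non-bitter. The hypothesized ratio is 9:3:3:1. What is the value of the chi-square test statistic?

Expected counts for N = 437 under a 9:3:3:1 ratio (total parts = 16):
  spiny-fruited bitter: 437 × 9/16 = 245.8125
  spiny-fruited non-bitter: 437 × 3/16 = 81.9375
  smooth-fruited bitter: 437 × 3/16 = 81.9375
  smooth-fruited non-bitter: 437 × 1/16 = 27.3125
χ² = Σ (O − E)² / E
  spiny-fruited bitter: (298 − 245.8125)² / 245.8125 = 11.0797
  spiny-fruited non-bitter: (63 − 81.9375)² / 81.9375 = 4.3769
  smooth-fruited bitter: (50 − 81.9375)² / 81.9375 = 12.4486
  smooth-fruited non-bitter: (26 − 27.3125)² / 27.3125 = 0.0631
χ² = 11.0797 + 4.3769 + 12.4486 + 0.0631 = 27.9683 ≈ 27.968

27.968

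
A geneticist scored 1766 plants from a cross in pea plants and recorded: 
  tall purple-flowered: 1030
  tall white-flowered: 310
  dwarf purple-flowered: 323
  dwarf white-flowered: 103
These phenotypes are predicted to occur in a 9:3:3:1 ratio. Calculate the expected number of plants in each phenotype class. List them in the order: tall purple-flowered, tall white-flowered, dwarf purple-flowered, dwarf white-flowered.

993.375, 331.125, 331.125, 110.375

Expected counts for N = 1766 under a 9:3:3:1 ratio (total parts = 16):
  tall purple-flowered: 1766 × 9/16 = 993.375
  tall white-flowered: 1766 × 3/16 = 331.125
  dwarf purple-flowered: 1766 × 3/16 = 331.125
  dwarf white-flowered: 1766 × 1/16 = 110.375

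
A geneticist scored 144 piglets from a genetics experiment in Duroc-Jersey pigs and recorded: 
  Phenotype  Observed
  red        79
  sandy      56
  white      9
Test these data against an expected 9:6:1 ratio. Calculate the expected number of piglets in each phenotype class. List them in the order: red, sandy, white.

81, 54, 9

Under the 9:6:1 hypothesis (Σ ratio = 16, N = 144):
  red: 144 × 9/16 = 81
  sandy: 144 × 6/16 = 54
  white: 144 × 1/16 = 9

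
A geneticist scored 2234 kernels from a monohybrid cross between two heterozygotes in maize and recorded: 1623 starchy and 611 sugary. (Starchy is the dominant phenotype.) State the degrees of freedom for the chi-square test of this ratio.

1

For a monohybrid cross between heterozygotes with complete dominance, the expected phenotypic ratio is 3:1.
A goodness-of-fit test with 2 phenotype classes has df = 2 − 1 = 1.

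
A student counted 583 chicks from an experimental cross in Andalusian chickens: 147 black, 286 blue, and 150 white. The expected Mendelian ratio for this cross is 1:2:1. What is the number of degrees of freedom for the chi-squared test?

2

A goodness-of-fit test with 3 phenotype classes has df = 3 − 1 = 2.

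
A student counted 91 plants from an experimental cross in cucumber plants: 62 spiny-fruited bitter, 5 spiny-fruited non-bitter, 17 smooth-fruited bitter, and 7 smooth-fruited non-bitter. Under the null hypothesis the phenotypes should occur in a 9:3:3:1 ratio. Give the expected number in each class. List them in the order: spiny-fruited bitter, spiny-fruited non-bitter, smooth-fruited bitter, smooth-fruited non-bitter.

Total ratio parts = 16. Expected numbers out of 91:
  spiny-fruited bitter: 91 × 9/16 = 51.1875
  spiny-fruited non-bitter: 91 × 3/16 = 17.0625
  smooth-fruited bitter: 91 × 3/16 = 17.0625
  smooth-fruited non-bitter: 91 × 1/16 = 5.6875

51.1875, 17.0625, 17.0625, 5.6875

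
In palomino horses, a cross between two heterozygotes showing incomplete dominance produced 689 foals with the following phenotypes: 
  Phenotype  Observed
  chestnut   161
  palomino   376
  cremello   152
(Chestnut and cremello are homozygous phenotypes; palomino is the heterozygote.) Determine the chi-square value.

With incomplete dominance, a heterozygote × heterozygote cross gives a 1:2:1 phenotypic ratio.
Total ratio parts = 4. Expected numbers out of 689:
  chestnut: 689 × 1/4 = 172.25
  palomino: 689 × 2/4 = 344.5
  cremello: 689 × 1/4 = 172.25
χ² = Σ (O − E)² / E
  chestnut: (161 − 172.25)² / 172.25 = 0.7348
  palomino: (376 − 344.5)² / 344.5 = 2.8803
  cremello: (152 − 172.25)² / 172.25 = 2.3806
χ² = 0.7348 + 2.8803 + 2.3806 = 5.9957 ≈ 5.996

5.996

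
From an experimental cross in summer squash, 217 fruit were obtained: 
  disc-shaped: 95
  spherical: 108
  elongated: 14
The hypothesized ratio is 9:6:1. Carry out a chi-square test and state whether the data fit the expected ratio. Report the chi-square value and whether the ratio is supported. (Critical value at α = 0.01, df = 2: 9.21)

Under the 9:6:1 hypothesis (Σ ratio = 16, N = 217):
  disc-shaped: 217 × 9/16 = 122.0625
  spherical: 217 × 6/16 = 81.375
  elongated: 217 × 1/16 = 13.5625
χ² = Σ (O − E)² / E
  disc-shaped: (95 − 122.0625)² / 122.0625 = 6.0000
  spherical: (108 − 81.375)² / 81.375 = 8.7114
  elongated: (14 − 13.5625)² / 13.5625 = 0.0141
χ² = 6.0000 + 8.7114 + 0.0141 = 14.7255 ≈ 14.726
Degrees of freedom = 3 − 1 = 2; critical value at α = 0.01 is 9.21.
Since 14.726 > 9.21, we reject the null hypothesis — the data do not fit the 9:6:1 ratio.

14.726; not consistent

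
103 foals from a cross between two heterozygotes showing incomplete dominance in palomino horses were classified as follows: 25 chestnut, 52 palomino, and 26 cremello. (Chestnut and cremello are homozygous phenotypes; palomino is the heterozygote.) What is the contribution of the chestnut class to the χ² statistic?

With incomplete dominance, a heterozygote × heterozygote cross gives a 1:2:1 phenotypic ratio.
Under the 1:2:1 hypothesis (Σ ratio = 4, N = 103):
  chestnut: 103 × 1/4 = 25.75
  palomino: 103 × 2/4 = 51.5
  cremello: 103 × 1/4 = 25.75
Contribution of chestnut: (25 − 25.75)² / 25.75 = 0.0218

0.022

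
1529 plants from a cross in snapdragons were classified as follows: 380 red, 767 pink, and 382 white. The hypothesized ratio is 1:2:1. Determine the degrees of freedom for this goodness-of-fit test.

2

A goodness-of-fit test with 3 phenotype classes has df = 3 − 1 = 2.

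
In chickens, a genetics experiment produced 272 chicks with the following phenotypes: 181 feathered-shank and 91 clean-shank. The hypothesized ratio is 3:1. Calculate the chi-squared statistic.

10.373

Total ratio parts = 4. Expected numbers out of 272:
  feathered-shank: 272 × 3/4 = 204
  clean-shank: 272 × 1/4 = 68
χ² = Σ (O − E)² / E
  feathered-shank: (181 − 204)² / 204 = 2.5931
  clean-shank: (91 − 68)² / 68 = 7.7794
χ² = 2.5931 + 7.7794 = 10.3725 ≈ 10.373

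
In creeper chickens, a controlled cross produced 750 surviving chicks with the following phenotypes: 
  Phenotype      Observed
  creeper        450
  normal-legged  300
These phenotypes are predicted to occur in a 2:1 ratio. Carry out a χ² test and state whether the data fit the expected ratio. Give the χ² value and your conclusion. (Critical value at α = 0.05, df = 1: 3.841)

Total ratio parts = 3. Expected numbers out of 750:
  creeper: 750 × 2/3 = 500
  normal-legged: 750 × 1/3 = 250
χ² = Σ (O − E)² / E
  creeper: (450 − 500)² / 500 = 5.0000
  normal-legged: (300 − 250)² / 250 = 10.0000
χ² = 5.0000 + 10.0000 = 15.000
Degrees of freedom = 2 − 1 = 1; critical value at α = 0.05 is 3.841.
Since 15.000 > 3.841, we reject the null hypothesis — the data do not fit the 2:1 ratio.

15.000; not consistent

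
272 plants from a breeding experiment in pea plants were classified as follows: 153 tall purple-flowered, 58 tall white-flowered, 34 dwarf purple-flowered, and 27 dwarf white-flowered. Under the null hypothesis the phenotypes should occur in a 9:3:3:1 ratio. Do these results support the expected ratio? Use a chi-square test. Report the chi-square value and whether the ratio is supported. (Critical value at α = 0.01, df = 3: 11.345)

The 9:3:3:1 ratio has 16 parts, so with N = 272 the expected counts are:
  tall purple-flowered: 272 × 9/16 = 153
  tall white-flowered: 272 × 3/16 = 51
  dwarf purple-flowered: 272 × 3/16 = 51
  dwarf white-flowered: 272 × 1/16 = 17
χ² = Σ (O − E)² / E
  tall purple-flowered: (153 − 153)² / 153 = 0.0000
  tall white-flowered: (58 − 51)² / 51 = 0.9608
  dwarf purple-flowered: (34 − 51)² / 51 = 5.6667
  dwarf white-flowered: (27 − 17)² / 17 = 5.8824
χ² = 0.0000 + 0.9608 + 5.6667 + 5.8824 = 12.5099 ≈ 12.510
Degrees of freedom = 4 − 1 = 3; critical value at α = 0.01 is 11.345.
Since 12.510 > 11.345, we reject the null hypothesis — the data do not fit the 9:3:3:1 ratio.

12.510; not consistent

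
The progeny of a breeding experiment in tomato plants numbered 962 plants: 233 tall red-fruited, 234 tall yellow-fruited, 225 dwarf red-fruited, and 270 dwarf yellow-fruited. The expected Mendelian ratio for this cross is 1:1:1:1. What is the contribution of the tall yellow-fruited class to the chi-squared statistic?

0.176

Expected counts for N = 962 under a 1:1:1:1 ratio (total parts = 4):
  tall red-fruited: 962 × 1/4 = 240.5
  tall yellow-fruited: 962 × 1/4 = 240.5
  dwarf red-fruited: 962 × 1/4 = 240.5
  dwarf yellow-fruited: 962 × 1/4 = 240.5
Contribution of tall yellow-fruited: (234 − 240.5)² / 240.5 = 0.1757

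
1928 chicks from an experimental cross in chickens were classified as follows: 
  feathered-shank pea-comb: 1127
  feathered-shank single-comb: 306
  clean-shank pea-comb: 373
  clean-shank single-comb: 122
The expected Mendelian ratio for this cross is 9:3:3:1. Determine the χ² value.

Total ratio parts = 16. Expected numbers out of 1928:
  feathered-shank pea-comb: 1928 × 9/16 = 1084.5
  feathered-shank single-comb: 1928 × 3/16 = 361.5
  clean-shank pea-comb: 1928 × 3/16 = 361.5
  clean-shank single-comb: 1928 × 1/16 = 120.5
χ² = Σ (O − E)² / E
  feathered-shank pea-comb: (1127 − 1084.5)² / 1084.5 = 1.6655
  feathered-shank single-comb: (306 − 361.5)² / 361.5 = 8.5207
  clean-shank pea-comb: (373 − 361.5)² / 361.5 = 0.3658
  clean-shank single-comb: (122 − 120.5)² / 120.5 = 0.0187
χ² = 1.6655 + 8.5207 + 0.3658 + 0.0187 = 10.5707 ≈ 10.571

10.571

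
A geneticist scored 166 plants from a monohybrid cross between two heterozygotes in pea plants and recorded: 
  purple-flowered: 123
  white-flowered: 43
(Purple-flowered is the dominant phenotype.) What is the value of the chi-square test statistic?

0.072

For a monohybrid cross between heterozygotes with complete dominance, the expected phenotypic ratio is 3:1.
Total ratio parts = 4. Expected numbers out of 166:
  purple-flowered: 166 × 3/4 = 124.5
  white-flowered: 166 × 1/4 = 41.5
χ² = Σ (O − E)² / E
  purple-flowered: (123 − 124.5)² / 124.5 = 0.0181
  white-flowered: (43 − 41.5)² / 41.5 = 0.0542
χ² = 0.0181 + 0.0542 = 0.0723 ≈ 0.072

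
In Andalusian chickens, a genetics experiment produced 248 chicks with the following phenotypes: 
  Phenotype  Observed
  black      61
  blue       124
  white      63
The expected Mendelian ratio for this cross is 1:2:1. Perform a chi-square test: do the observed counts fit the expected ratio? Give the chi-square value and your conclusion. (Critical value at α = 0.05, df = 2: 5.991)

The 1:2:1 ratio has 4 parts, so with N = 248 the expected counts are:
  black: 248 × 1/4 = 62
  blue: 248 × 2/4 = 124
  white: 248 × 1/4 = 62
χ² = Σ (O − E)² / E
  black: (61 − 62)² / 62 = 0.0161
  blue: (124 − 124)² / 124 = 0.0000
  white: (63 − 62)² / 62 = 0.0161
χ² = 0.0161 + 0.0000 + 0.0161 = 0.0322 ≈ 0.032
Degrees of freedom = 3 − 1 = 2; critical value at α = 0.05 is 5.991.
Since 0.032 < 5.991, we fail to reject the null hypothesis — the data are consistent with the 1:2:1 ratio.

0.032; consistent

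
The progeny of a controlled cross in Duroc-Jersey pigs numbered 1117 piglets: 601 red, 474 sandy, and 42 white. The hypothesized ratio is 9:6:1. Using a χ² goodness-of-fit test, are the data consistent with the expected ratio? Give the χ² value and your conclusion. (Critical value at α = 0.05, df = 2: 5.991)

19.522; not consistent

Under the 9:6:1 hypothesis (Σ ratio = 16, N = 1117):
  red: 1117 × 9/16 = 628.3125
  sandy: 1117 × 6/16 = 418.875
  white: 1117 × 1/16 = 69.8125
χ² = Σ (O − E)² / E
  red: (601 − 628.3125)² / 628.3125 = 1.1873
  sandy: (474 − 418.875)² / 418.875 = 7.2546
  white: (42 − 69.8125)² / 69.8125 = 11.0802
χ² = 1.1873 + 7.2546 + 11.0802 = 19.5221 ≈ 19.522
Degrees of freedom = 3 − 1 = 2; critical value at α = 0.05 is 5.991.
Since 19.522 > 5.991, we reject the null hypothesis — the data do not fit the 9:6:1 ratio.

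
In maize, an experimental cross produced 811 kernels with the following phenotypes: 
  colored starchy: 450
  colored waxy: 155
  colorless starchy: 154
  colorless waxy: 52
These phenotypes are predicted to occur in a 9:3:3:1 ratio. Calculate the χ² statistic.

0.199

Expected counts for N = 811 under a 9:3:3:1 ratio (total parts = 16):
  colored starchy: 811 × 9/16 = 456.1875
  colored waxy: 811 × 3/16 = 152.0625
  colorless starchy: 811 × 3/16 = 152.0625
  colorless waxy: 811 × 1/16 = 50.6875
χ² = Σ (O − E)² / E
  colored starchy: (450 − 456.1875)² / 456.1875 = 0.0839
  colored waxy: (155 − 152.0625)² / 152.0625 = 0.0567
  colorless starchy: (154 − 152.0625)² / 152.0625 = 0.0247
  colorless waxy: (52 − 50.6875)² / 50.6875 = 0.0340
χ² = 0.0839 + 0.0567 + 0.0247 + 0.0340 = 0.1993 ≈ 0.199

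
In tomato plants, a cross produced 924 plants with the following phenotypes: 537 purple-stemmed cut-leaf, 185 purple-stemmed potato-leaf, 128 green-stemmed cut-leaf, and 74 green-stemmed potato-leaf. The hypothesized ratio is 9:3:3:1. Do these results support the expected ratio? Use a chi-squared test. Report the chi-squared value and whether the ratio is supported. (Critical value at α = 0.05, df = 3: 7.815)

17.760; not consistent

Expected counts for N = 924 under a 9:3:3:1 ratio (total parts = 16):
  purple-stemmed cut-leaf: 924 × 9/16 = 519.75
  purple-stemmed potato-leaf: 924 × 3/16 = 173.25
  green-stemmed cut-leaf: 924 × 3/16 = 173.25
  green-stemmed potato-leaf: 924 × 1/16 = 57.75
χ² = Σ (O − E)² / E
  purple-stemmed cut-leaf: (537 − 519.75)² / 519.75 = 0.5725
  purple-stemmed potato-leaf: (185 − 173.25)² / 173.25 = 0.7969
  green-stemmed cut-leaf: (128 − 173.25)² / 173.25 = 11.8185
  green-stemmed potato-leaf: (74 − 57.75)² / 57.75 = 4.5725
χ² = 0.5725 + 0.7969 + 11.8185 + 4.5725 = 17.7604 ≈ 17.760
Degrees of freedom = 4 − 1 = 3; critical value at α = 0.05 is 7.815.
Since 17.760 > 7.815, we reject the null hypothesis — the data do not fit the 9:3:3:1 ratio.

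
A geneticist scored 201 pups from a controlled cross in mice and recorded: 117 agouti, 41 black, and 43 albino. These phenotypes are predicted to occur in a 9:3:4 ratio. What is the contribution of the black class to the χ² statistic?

0.291

Total ratio parts = 16. Expected numbers out of 201:
  agouti: 201 × 9/16 = 113.0625
  black: 201 × 3/16 = 37.6875
  albino: 201 × 4/16 = 50.25
Contribution of black: (41 − 37.6875)² / 37.6875 = 0.2911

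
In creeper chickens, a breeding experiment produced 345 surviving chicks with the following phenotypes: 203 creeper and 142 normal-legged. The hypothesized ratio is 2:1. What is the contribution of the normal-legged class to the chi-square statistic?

Total ratio parts = 3. Expected numbers out of 345:
  creeper: 345 × 2/3 = 230
  normal-legged: 345 × 1/3 = 115
Contribution of normal-legged: (142 − 115)² / 115 = 6.3391

6.339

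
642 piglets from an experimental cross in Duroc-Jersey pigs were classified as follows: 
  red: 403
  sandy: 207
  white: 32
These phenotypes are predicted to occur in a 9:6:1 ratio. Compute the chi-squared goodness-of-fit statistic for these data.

11.232

Expected counts for N = 642 under a 9:6:1 ratio (total parts = 16):
  red: 642 × 9/16 = 361.125
  sandy: 642 × 6/16 = 240.75
  white: 642 × 1/16 = 40.125
χ² = Σ (O − E)² / E
  red: (403 − 361.125)² / 361.125 = 4.8557
  sandy: (207 − 240.75)² / 240.75 = 4.7313
  white: (32 − 40.125)² / 40.125 = 1.6452
χ² = 4.8557 + 4.7313 + 1.6452 = 11.2322 ≈ 11.232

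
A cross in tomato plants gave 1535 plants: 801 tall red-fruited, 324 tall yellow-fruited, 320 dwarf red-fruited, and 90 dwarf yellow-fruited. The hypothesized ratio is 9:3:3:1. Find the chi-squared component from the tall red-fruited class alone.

Expected counts for N = 1535 under a 9:3:3:1 ratio (total parts = 16):
  tall red-fruited: 1535 × 9/16 = 863.4375
  tall yellow-fruited: 1535 × 3/16 = 287.8125
  dwarf red-fruited: 1535 × 3/16 = 287.8125
  dwarf yellow-fruited: 1535 × 1/16 = 95.9375
Contribution of tall red-fruited: (801 − 863.4375)² / 863.4375 = 4.5150

4.515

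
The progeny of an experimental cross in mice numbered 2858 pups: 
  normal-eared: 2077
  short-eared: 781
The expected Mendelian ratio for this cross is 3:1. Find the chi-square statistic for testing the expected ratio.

8.252

The 3:1 ratio has 4 parts, so with N = 2858 the expected counts are:
  normal-eared: 2858 × 3/4 = 2143.5
  short-eared: 2858 × 1/4 = 714.5
χ² = Σ (O − E)² / E
  normal-eared: (2077 − 2143.5)² / 2143.5 = 2.0631
  short-eared: (781 − 714.5)² / 714.5 = 6.1893
χ² = 2.0631 + 6.1893 = 8.2524 ≈ 8.252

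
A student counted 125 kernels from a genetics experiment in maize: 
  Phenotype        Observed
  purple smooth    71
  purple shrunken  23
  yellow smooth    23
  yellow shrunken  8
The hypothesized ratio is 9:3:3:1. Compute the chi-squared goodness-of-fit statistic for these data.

Under the 9:3:3:1 hypothesis (Σ ratio = 16, N = 125):
  purple smooth: 125 × 9/16 = 70.3125
  purple shrunken: 125 × 3/16 = 23.4375
  yellow smooth: 125 × 3/16 = 23.4375
  yellow shrunken: 125 × 1/16 = 7.8125
χ² = Σ (O − E)² / E
  purple smooth: (71 − 70.3125)² / 70.3125 = 0.0067
  purple shrunken: (23 − 23.4375)² / 23.4375 = 0.0082
  yellow smooth: (23 − 23.4375)² / 23.4375 = 0.0082
  yellow shrunken: (8 − 7.8125)² / 7.8125 = 0.0045
χ² = 0.0067 + 0.0082 + 0.0082 + 0.0045 = 0.0276 ≈ 0.028

0.028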